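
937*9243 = 8660691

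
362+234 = 596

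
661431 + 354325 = 1015756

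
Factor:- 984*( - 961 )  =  945624 = 2^3*3^1*31^2*41^1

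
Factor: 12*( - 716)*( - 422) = 2^5*3^1 * 179^1*211^1  =  3625824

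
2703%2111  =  592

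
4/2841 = 4/2841= 0.00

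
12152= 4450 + 7702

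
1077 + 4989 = 6066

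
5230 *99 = 517770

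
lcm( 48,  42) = 336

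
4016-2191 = 1825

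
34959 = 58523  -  23564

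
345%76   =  41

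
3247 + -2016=1231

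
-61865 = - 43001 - 18864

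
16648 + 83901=100549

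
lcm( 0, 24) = 0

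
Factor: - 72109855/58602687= - 3^( - 1 ) * 5^1*11^( - 1 )*13^(-1)*37^1*136603^( - 1)*389783^1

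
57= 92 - 35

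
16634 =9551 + 7083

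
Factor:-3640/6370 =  - 4/7 = -2^2*7^(  -  1)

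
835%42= 37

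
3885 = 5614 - 1729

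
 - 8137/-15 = 8137/15 = 542.47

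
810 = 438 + 372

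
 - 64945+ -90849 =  - 155794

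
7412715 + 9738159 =17150874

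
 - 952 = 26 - 978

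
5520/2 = 2760=2760.00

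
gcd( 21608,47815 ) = 73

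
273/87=3 + 4/29 = 3.14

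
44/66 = 2/3 =0.67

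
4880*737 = 3596560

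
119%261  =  119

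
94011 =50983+43028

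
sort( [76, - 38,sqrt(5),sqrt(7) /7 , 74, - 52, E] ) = [ - 52, - 38, sqrt(7)/7, sqrt(5), E, 74 , 76]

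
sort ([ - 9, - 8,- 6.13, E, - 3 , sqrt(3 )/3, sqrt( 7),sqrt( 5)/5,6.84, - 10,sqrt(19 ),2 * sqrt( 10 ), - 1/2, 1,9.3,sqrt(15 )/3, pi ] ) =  [ - 10, - 9 ,  -  8, - 6.13, - 3, - 1/2,sqrt(5 )/5,sqrt( 3) /3,1,sqrt( 15) /3,sqrt( 7 ),E, pi,sqrt( 19 ),2 * sqrt( 10),6.84,9.3] 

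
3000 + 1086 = 4086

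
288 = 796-508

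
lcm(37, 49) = 1813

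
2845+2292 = 5137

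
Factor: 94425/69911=3^1*5^2*1259^1*69911^ (-1 )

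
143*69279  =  9906897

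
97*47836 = 4640092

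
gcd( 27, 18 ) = 9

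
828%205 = 8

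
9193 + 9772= 18965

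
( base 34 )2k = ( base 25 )3D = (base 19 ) 4C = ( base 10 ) 88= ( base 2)1011000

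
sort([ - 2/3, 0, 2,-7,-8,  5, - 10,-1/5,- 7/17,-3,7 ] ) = [ - 10, - 8, - 7, - 3, - 2/3, - 7/17,  -  1/5, 0,2, 5, 7 ]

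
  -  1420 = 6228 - 7648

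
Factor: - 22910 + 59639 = 36729= 3^2  *7^1*11^1*53^1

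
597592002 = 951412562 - 353820560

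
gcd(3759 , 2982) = 21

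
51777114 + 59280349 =111057463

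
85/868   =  85/868 =0.10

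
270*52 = 14040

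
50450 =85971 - 35521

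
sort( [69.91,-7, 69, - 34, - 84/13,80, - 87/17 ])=[ -34, - 7, - 84/13 ,  -  87/17, 69,  69.91 , 80]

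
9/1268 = 9/1268 = 0.01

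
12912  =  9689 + 3223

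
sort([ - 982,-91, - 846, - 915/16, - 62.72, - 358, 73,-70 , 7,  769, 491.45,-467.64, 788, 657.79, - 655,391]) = [ - 982,-846, - 655,  -  467.64, - 358,  -  91, - 70,-62.72,-915/16, 7, 73,391, 491.45,  657.79, 769, 788] 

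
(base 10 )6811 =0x1A9B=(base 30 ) 7H1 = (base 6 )51311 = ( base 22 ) E1D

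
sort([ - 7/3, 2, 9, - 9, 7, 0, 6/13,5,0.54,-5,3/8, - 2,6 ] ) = [ - 9, - 5,-7/3, - 2, 0, 3/8, 6/13, 0.54,  2, 5,  6, 7,9 ]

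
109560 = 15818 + 93742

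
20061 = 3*6687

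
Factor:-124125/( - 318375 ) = 3^( - 1)*283^(-1)*331^1=331/849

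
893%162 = 83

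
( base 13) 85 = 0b1101101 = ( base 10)109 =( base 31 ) 3g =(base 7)214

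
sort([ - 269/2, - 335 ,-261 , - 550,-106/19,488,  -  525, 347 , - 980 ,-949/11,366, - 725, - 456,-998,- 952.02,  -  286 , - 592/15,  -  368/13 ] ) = [- 998,-980, - 952.02, - 725, - 550, - 525, -456 , - 335,- 286 , - 261,  -  269/2, - 949/11, - 592/15, - 368/13,  -  106/19, 347 , 366 , 488 ]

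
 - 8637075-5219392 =  -  13856467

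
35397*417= 14760549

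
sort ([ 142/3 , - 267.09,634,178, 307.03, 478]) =[ - 267.09,142/3,178,307.03,478,634]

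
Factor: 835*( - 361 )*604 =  - 182066740  =  - 2^2*5^1  *  19^2*151^1*167^1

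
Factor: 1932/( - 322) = - 2^1*3^1 = -6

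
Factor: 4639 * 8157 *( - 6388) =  - 241723983324 = - 2^2 * 3^1*1597^1 * 2719^1*4639^1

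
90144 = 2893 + 87251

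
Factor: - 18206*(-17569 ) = 319861214 = 2^1*9103^1*17569^1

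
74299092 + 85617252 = 159916344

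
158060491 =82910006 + 75150485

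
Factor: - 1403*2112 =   -  2963136 = -2^6*3^1*11^1 * 23^1*61^1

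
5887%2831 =225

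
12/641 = 12/641 = 0.02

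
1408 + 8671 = 10079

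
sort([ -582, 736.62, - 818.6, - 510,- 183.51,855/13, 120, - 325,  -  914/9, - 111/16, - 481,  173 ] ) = [ - 818.6, - 582, - 510, - 481, - 325, - 183.51, - 914/9,  -  111/16,855/13,  120, 173,736.62 ]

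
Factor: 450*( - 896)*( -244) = 98380800 = 2^10*3^2*5^2*7^1*61^1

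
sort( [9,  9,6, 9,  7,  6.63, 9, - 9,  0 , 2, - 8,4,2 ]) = [ - 9,  -  8,0,  2, 2, 4,6, 6.63,7,  9,9,  9,  9]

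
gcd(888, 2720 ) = 8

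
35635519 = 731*48749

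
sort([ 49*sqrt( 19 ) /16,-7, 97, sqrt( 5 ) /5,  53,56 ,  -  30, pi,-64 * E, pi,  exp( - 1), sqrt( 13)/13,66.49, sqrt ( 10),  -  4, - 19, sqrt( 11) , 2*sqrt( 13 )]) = [  -  64*E, - 30, - 19, -7, - 4, sqrt(13 ) /13,exp( - 1),sqrt ( 5)/5,pi, pi,sqrt(10 ), sqrt(11)  ,  2 * sqrt( 13 ),49*sqrt( 19)/16,  53,56, 66.49, 97 ] 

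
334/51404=167/25702  =  0.01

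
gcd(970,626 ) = 2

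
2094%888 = 318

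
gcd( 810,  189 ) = 27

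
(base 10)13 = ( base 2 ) 1101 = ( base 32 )D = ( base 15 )D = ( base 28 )d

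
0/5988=0 = 0.00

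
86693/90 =86693/90 =963.26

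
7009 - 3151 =3858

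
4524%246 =96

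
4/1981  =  4/1981 = 0.00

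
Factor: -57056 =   -  2^5*1783^1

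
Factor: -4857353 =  - 89^1*54577^1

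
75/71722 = 75/71722 = 0.00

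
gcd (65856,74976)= 96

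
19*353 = 6707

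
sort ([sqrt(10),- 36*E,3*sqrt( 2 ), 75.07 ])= [ - 36 * E,sqrt( 10),  3*sqrt( 2),75.07] 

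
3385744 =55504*61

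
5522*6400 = 35340800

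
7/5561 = 7/5561 = 0.00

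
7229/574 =7229/574 = 12.59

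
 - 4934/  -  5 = 4934/5 =986.80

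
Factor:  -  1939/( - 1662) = 2^(-1) * 3^ ( - 1 )*  7^1 =7/6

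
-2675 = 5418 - 8093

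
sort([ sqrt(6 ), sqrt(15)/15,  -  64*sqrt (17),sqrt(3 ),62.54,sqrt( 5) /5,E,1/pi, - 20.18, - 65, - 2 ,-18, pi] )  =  [ - 64*sqrt(17), - 65,-20.18, - 18, - 2,sqrt( 15)/15,1/pi, sqrt ( 5) /5,sqrt(3 ),sqrt(6),E, pi,  62.54 ] 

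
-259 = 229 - 488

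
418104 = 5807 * 72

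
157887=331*477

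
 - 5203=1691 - 6894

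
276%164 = 112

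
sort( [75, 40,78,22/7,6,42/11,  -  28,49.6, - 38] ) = [  -  38,-28, 22/7  ,  42/11, 6,40,49.6 , 75,78 ]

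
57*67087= 3823959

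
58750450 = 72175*814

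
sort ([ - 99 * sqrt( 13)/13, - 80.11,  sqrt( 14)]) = [ - 80.11, - 99 * sqrt(13)/13, sqrt( 14) ]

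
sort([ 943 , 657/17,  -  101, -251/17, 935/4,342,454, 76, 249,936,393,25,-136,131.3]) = [ - 136, - 101, - 251/17,25 , 657/17,76,131.3,935/4, 249,342,393,454, 936,943 ]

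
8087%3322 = 1443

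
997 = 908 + 89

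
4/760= 1/190=0.01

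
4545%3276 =1269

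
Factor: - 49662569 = - 11^1*883^1*5113^1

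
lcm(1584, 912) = 30096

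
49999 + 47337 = 97336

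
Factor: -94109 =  - 94109^1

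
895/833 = 895/833 = 1.07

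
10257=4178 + 6079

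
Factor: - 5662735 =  - 5^1 *13^1*87119^1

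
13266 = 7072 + 6194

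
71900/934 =76 + 458/467 = 76.98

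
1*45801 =45801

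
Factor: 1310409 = 3^2*145601^1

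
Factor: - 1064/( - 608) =7/4 = 2^( - 2) *7^1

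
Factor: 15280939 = 15280939^1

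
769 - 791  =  -22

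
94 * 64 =6016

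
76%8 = 4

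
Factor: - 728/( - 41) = 2^3*7^1*13^1*41^( - 1) 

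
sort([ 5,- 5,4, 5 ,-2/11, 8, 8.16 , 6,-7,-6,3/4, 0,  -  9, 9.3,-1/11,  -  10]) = [- 10,-9,-7 , - 6, - 5, - 2/11,-1/11, 0, 3/4 , 4, 5 , 5, 6, 8, 8.16, 9.3] 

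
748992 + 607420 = 1356412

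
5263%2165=933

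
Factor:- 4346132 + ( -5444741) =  - 9790873 = - 59^1*165947^1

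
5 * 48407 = 242035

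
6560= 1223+5337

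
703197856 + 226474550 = 929672406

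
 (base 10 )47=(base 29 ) 1I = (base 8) 57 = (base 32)1F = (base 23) 21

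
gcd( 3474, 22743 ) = 9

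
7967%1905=347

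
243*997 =242271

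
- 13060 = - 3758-9302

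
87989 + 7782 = 95771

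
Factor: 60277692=2^2* 3^1 * 5023141^1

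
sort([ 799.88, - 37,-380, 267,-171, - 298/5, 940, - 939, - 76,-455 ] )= [ - 939, - 455, - 380, - 171, - 76, - 298/5, - 37 , 267, 799.88,940] 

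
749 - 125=624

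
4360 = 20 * 218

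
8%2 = 0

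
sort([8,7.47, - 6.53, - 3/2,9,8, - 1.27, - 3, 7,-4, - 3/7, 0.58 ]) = [ - 6.53, - 4, - 3,-3/2, - 1.27, - 3/7, 0.58,7, 7.47, 8, 8,9]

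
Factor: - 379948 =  - 2^2  *43^1*47^2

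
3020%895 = 335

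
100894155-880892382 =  - 779998227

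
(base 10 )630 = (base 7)1560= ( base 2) 1001110110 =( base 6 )2530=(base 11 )523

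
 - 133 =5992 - 6125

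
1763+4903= 6666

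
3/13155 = 1/4385 = 0.00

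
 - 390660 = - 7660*51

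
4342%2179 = 2163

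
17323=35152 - 17829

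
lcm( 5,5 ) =5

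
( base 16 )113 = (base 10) 275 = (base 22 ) cb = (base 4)10103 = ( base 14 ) 159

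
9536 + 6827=16363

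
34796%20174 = 14622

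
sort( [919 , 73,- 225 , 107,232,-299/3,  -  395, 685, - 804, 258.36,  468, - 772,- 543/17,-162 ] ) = [ -804,-772, - 395, - 225, - 162, - 299/3, - 543/17,73,  107, 232, 258.36 , 468, 685,919]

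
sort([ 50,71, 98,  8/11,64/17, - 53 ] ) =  [ - 53 , 8/11, 64/17, 50 , 71,98 ]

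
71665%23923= 23819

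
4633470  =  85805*54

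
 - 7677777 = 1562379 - 9240156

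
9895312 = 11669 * 848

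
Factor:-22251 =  - 3^1*7417^1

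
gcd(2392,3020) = 4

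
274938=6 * 45823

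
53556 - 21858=31698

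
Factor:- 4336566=-2^1*3^1* 13^1 * 53^1*1049^1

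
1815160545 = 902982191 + 912178354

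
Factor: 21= 3^1*7^1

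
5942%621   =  353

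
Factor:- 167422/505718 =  - 97/293 =-  97^1*293^(-1)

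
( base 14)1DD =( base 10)391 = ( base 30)D1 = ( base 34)bh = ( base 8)607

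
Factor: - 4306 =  - 2^1 * 2153^1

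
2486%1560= 926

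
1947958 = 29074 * 67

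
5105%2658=2447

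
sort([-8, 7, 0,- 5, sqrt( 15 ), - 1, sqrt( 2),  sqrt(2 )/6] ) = [- 8,-5,-1, 0 , sqrt(2 )/6, sqrt(2 ), sqrt( 15 ),7 ] 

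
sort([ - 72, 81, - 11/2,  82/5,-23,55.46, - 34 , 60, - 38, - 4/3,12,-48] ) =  [  -  72, - 48, - 38 ,  -  34 , - 23, - 11/2 , - 4/3,  12,82/5,55.46,60 , 81 ]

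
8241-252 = 7989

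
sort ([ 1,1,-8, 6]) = [ - 8, 1, 1, 6] 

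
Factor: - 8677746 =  - 2^1*3^3*7^1*11^1*2087^1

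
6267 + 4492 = 10759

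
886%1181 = 886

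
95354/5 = 19070 + 4/5 = 19070.80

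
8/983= 8/983  =  0.01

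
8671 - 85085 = -76414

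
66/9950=33/4975 = 0.01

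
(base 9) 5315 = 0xF3E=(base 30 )4a2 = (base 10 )3902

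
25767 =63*409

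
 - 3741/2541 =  - 2 + 447/847 = -1.47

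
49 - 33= 16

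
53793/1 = 53793 = 53793.00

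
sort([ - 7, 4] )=[ - 7, 4 ] 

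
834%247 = 93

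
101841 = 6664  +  95177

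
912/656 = 57/41 = 1.39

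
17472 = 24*728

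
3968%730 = 318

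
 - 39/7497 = - 13/2499 =- 0.01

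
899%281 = 56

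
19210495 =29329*655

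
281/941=281/941 = 0.30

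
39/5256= 13/1752 = 0.01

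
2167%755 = 657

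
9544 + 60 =9604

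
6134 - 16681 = -10547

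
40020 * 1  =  40020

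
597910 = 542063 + 55847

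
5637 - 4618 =1019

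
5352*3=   16056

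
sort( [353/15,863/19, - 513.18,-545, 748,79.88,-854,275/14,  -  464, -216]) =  [ - 854,  -  545, - 513.18, - 464, - 216, 275/14,353/15,863/19,79.88,  748]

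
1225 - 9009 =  - 7784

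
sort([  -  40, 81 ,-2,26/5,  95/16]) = [ - 40,  -  2  ,  26/5,95/16,  81] 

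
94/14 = 6+ 5/7=6.71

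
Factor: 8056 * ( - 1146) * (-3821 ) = 35276144496 = 2^4 * 3^1*19^1*53^1*191^1*3821^1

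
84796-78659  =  6137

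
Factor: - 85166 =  -2^1*97^1*439^1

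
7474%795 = 319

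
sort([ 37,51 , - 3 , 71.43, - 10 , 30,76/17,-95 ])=[- 95,-10, -3,76/17,30,37, 51, 71.43] 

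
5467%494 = 33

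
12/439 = 12/439 = 0.03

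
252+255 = 507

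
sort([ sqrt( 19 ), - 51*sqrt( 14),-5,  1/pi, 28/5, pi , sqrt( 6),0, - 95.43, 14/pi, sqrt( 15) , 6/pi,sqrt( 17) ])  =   [ - 51 * sqrt( 14 ), - 95.43,  -  5,0, 1/pi, 6/pi, sqrt( 6 ),pi,sqrt(15 ) , sqrt( 17 ), sqrt( 19),14/pi,28/5 ]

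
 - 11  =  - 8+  - 3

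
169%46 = 31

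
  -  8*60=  - 480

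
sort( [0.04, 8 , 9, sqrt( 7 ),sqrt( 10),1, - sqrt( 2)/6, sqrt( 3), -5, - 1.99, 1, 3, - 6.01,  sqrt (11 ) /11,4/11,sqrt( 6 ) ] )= [ - 6.01, - 5,- 1.99, - sqrt ( 2)/6, 0.04 , sqrt( 11)/11,4/11,1, 1,sqrt( 3),sqrt(6), sqrt( 7),  3,sqrt( 10),8,9 ] 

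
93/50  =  93/50 = 1.86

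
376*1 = 376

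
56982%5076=1146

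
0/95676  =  0 = 0.00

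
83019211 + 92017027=175036238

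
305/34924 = 305/34924= 0.01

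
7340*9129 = 67006860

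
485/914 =485/914   =  0.53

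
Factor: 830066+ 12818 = 2^2*7^1 * 30103^1 = 842884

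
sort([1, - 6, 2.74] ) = [-6, 1, 2.74 ]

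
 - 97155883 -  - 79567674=-17588209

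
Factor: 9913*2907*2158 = 62187282378 =2^1*3^2*13^1*17^1*19^1*23^1*83^1*431^1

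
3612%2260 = 1352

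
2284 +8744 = 11028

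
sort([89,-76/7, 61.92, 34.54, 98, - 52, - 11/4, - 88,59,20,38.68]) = [-88, - 52, - 76/7, - 11/4 , 20 , 34.54, 38.68, 59 , 61.92 , 89, 98] 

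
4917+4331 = 9248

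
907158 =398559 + 508599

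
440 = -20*( - 22)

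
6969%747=246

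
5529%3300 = 2229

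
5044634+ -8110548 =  - 3065914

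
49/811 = 49/811 = 0.06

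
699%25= 24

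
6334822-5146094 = 1188728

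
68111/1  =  68111   =  68111.00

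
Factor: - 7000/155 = -2^3*5^2*7^1*31^(  -  1)  =  - 1400/31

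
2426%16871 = 2426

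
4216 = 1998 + 2218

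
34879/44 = 792 + 31/44 = 792.70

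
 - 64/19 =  - 64/19=- 3.37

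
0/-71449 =0/1 = - 0.00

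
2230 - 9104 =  - 6874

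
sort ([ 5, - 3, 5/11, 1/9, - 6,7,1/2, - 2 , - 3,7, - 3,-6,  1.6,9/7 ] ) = [-6, - 6, - 3, - 3,  -  3, - 2,1/9, 5/11,  1/2,  9/7,  1.6,5, 7,  7]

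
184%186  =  184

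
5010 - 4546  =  464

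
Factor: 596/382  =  2^1 * 149^1 * 191^( - 1 ) =298/191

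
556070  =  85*6542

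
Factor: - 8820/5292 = -3^(-1) * 5^1 = - 5/3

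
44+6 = 50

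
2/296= 1/148  =  0.01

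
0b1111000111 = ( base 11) 7AA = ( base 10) 967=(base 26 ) 1B5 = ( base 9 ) 1284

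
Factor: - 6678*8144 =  - 54385632 = - 2^5*3^2*7^1*53^1*509^1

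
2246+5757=8003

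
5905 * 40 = 236200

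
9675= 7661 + 2014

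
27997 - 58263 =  - 30266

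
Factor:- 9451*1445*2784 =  - 2^5*3^1*5^1*13^1*17^2*29^1*727^1 = - 38020238880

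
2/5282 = 1/2641  =  0.00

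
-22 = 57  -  79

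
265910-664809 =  -398899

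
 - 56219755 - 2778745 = -58998500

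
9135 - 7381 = 1754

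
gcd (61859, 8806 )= 7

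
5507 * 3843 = 21163401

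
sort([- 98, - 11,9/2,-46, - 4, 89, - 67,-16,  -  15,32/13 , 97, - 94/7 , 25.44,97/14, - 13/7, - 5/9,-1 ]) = [ - 98, - 67, - 46, - 16  , - 15, - 94/7, - 11, - 4, - 13/7, - 1,-5/9 , 32/13,9/2, 97/14, 25.44,  89, 97 ] 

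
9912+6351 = 16263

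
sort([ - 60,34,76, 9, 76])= [  -  60, 9,34, 76 , 76]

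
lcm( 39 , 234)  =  234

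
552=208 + 344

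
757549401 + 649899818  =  1407449219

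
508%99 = 13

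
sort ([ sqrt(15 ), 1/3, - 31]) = [ - 31, 1/3, sqrt( 15)]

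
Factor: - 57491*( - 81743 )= 7^1*43^2*191^1 * 1901^1=4699486813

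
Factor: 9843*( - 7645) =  - 75249735 = - 3^1 * 5^1*11^1*17^1*139^1*193^1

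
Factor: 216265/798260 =2^(-2 )*7^1*37^1*239^(-1) =259/956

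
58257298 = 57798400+458898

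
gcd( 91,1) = 1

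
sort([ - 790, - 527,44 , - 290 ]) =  [ - 790 , - 527, - 290,44]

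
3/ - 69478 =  - 3/69478 =- 0.00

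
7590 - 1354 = 6236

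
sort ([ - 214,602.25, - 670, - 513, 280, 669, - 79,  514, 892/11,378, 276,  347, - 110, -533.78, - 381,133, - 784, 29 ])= [ - 784, - 670, - 533.78, - 513 , - 381, - 214,-110, - 79,29,892/11,133,276,  280,347,378,  514, 602.25, 669]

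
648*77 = 49896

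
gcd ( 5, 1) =1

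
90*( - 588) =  - 52920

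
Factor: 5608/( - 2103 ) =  - 2^3*3^(-1) = -8/3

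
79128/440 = 9891/55 = 179.84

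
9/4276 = 9/4276 = 0.00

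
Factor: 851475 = 3^1*5^2*11353^1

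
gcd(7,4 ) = 1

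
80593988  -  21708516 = 58885472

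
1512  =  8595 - 7083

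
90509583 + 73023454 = 163533037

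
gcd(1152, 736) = 32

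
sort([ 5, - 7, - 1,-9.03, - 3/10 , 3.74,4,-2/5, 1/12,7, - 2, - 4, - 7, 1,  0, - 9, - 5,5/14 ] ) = [  -  9.03, - 9, - 7, - 7, - 5, - 4, - 2, - 1 , - 2/5,-3/10,  0, 1/12, 5/14, 1,3.74,4, 5, 7] 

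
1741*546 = 950586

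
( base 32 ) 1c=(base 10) 44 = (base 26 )1I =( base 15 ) 2e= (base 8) 54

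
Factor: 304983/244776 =2^( - 3) * 3^1 *31^(  -  1 )*103^1 = 309/248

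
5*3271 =16355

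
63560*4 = 254240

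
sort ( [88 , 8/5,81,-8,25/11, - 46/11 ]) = [-8,  -  46/11, 8/5, 25/11 , 81,88]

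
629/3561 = 629/3561  =  0.18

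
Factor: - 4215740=-2^2*5^1*101^1*2087^1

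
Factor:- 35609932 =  - 2^2*8902483^1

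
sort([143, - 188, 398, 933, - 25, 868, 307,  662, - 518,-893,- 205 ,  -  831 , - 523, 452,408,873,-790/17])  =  [ - 893,-831, - 523,-518,-205,-188 ,  -  790/17, - 25,143, 307,398, 408, 452,662, 868,873,933] 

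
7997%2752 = 2493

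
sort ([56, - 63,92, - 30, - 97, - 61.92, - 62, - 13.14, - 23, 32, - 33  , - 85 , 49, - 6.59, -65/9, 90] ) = [ - 97, - 85, - 63, - 62, - 61.92, - 33, - 30, - 23, - 13.14, - 65/9,  -  6.59, 32, 49 , 56, 90,  92] 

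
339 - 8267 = - 7928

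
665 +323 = 988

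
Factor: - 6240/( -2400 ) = 5^( - 1 )*13^1 = 13/5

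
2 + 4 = 6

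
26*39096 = 1016496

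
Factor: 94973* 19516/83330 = 926746534/41665 = 2^1*5^( - 1)*7^1 * 13^( - 1 )*17^1 * 41^1 * 73^1*641^(-1 )*1301^1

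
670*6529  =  4374430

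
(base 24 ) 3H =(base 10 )89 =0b1011001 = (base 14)65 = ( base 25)3e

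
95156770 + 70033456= 165190226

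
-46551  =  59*( - 789 )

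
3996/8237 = 3996/8237  =  0.49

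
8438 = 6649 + 1789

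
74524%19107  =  17203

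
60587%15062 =339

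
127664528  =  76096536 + 51567992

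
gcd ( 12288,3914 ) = 2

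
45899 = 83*553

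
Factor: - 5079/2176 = -2^( - 7 )*3^1*17^(  -  1 )*1693^1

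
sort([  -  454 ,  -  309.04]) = [ - 454 ,  -  309.04 ]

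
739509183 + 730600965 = 1470110148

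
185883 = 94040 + 91843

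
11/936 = 11/936 = 0.01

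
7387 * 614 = 4535618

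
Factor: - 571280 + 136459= - 434821= - 434821^1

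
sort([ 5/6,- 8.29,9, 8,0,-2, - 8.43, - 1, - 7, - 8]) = [ - 8.43, - 8.29,-8,-7, - 2, - 1, 0, 5/6, 8, 9]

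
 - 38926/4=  - 19463/2 =-  9731.50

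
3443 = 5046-1603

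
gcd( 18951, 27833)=1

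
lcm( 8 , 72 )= 72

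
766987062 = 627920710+139066352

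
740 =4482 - 3742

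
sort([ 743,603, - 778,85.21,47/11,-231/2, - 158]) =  [  -  778, - 158, -231/2,47/11,85.21,603, 743 ]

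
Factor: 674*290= 2^2*5^1*29^1*337^1 = 195460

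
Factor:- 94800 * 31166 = - 2954536800=- 2^5* 3^1*5^2*79^1*  15583^1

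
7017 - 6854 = 163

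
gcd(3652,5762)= 2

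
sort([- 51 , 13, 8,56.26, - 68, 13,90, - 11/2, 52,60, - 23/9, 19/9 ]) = [ - 68, - 51, - 11/2 , -23/9, 19/9, 8, 13,13,52, 56.26,  60, 90]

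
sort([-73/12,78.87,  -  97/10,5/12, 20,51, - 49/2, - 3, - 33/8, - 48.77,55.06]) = [ - 48.77,- 49/2, - 97/10, - 73/12, - 33/8, - 3,  5/12,  20,51,55.06,78.87]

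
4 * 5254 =21016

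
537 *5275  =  2832675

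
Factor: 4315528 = 2^3*7^2 * 101^1*109^1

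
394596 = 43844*9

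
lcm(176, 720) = 7920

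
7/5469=7/5469  =  0.00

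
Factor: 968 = 2^3  *  11^2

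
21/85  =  21/85= 0.25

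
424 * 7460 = 3163040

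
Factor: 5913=3^4*73^1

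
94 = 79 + 15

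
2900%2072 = 828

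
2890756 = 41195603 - 38304847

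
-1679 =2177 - 3856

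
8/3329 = 8/3329 = 0.00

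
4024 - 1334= 2690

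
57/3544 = 57/3544 = 0.02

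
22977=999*23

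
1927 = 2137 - 210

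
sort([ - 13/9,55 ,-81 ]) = [-81, - 13/9,55 ] 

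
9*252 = 2268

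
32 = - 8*( - 4)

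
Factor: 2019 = 3^1 * 673^1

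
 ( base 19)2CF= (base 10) 965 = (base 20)285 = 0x3C5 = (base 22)1LJ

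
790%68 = 42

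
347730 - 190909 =156821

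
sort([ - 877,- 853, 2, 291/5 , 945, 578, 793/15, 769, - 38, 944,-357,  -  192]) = [ - 877, - 853,-357 ,  -  192, - 38, 2,793/15, 291/5,578,769,  944, 945 ]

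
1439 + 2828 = 4267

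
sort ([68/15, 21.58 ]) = [ 68/15,21.58 ] 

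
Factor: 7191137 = 811^1 * 8867^1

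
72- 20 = 52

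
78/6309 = 26/2103 = 0.01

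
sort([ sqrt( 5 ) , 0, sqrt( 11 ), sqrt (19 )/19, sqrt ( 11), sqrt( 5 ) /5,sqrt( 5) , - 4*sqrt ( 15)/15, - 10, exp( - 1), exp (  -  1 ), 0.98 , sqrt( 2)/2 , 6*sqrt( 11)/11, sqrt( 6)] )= [  -  10,-4 * sqrt( 15 ) /15, 0, sqrt( 19)/19,exp(-1), exp (-1 ), sqrt( 5)/5, sqrt( 2 ) /2, 0.98, 6 * sqrt(11)/11, sqrt(5),  sqrt (5), sqrt ( 6),sqrt( 11), sqrt( 11)] 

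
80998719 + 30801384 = 111800103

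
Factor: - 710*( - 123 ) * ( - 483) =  - 42180390 = -  2^1 * 3^2*5^1*7^1*23^1 * 41^1*71^1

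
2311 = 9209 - 6898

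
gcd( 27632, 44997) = 1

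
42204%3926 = 2944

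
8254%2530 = 664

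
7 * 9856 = 68992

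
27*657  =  17739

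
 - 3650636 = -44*82969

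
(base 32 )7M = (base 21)BF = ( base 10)246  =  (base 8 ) 366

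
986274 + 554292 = 1540566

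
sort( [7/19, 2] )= [7/19, 2] 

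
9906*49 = 485394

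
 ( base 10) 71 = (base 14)51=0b1000111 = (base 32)27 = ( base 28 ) 2f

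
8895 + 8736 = 17631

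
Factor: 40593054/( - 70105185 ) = -2^1*3^( - 1 ) * 5^ ( - 1) *47^1 * 73^ (- 1) * 21341^ ( - 1) * 143947^1=- 13531018/23368395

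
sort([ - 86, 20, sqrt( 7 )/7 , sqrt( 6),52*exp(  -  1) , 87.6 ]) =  [ - 86, sqrt( 7 )/7,sqrt(6),52* exp( - 1),20, 87.6 ]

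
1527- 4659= - 3132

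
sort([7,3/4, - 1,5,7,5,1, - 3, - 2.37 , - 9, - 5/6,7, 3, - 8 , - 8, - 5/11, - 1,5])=[ - 9,  -  8, - 8, - 3, - 2.37, - 1, - 1,-5/6, - 5/11, 3/4,1 , 3, 5,5,5, 7, 7, 7]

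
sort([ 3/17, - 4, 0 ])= [ - 4, 0, 3/17]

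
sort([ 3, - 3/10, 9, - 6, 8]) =[ - 6, - 3/10,  3,8, 9]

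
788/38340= 197/9585 =0.02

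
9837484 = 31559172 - 21721688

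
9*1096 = 9864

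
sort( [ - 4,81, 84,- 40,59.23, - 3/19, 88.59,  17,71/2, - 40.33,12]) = [ - 40.33, - 40, - 4, - 3/19, 12, 17,  71/2,59.23 , 81,84 , 88.59] 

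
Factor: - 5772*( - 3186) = 18389592 = 2^3*3^4  *13^1 * 37^1 * 59^1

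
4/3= 4/3 = 1.33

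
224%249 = 224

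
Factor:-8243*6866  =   -2^1*3433^1*8243^1  =  - 56596438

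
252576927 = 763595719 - 511018792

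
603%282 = 39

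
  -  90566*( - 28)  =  2535848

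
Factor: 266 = 2^1*7^1*19^1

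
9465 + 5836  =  15301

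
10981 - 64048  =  -53067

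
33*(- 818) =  - 26994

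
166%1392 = 166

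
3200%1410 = 380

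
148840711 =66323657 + 82517054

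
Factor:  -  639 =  - 3^2*71^1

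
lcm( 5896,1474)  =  5896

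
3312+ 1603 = 4915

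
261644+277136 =538780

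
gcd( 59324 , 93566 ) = 2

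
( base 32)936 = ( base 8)22146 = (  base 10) 9318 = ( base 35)7L8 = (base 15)2B63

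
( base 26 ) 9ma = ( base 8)15012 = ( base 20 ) GD6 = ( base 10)6666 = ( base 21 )f29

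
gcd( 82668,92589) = 3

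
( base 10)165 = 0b10100101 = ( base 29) 5k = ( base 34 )4t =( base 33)50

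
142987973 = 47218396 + 95769577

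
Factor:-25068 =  - 2^2 * 3^1*2089^1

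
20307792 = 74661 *272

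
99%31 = 6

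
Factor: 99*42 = 4158 =2^1 * 3^3 * 7^1*11^1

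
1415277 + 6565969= 7981246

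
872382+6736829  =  7609211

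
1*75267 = 75267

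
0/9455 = 0 = 0.00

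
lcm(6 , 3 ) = 6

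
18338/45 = 18338/45 = 407.51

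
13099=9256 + 3843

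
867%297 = 273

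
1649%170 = 119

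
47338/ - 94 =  - 23669/47 = - 503.60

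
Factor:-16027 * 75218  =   - 2^1*11^2 * 13^1*31^1*47^1*263^1 = - 1205518886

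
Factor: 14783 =14783^1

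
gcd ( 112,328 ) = 8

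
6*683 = 4098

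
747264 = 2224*336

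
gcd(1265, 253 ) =253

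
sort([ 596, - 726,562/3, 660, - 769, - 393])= [ - 769 , - 726, - 393, 562/3, 596, 660]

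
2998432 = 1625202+1373230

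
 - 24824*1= - 24824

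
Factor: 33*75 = 2475=3^2*5^2*11^1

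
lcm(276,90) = 4140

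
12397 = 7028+5369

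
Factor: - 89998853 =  - 7^1*73^1*176123^1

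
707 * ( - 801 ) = - 566307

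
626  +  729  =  1355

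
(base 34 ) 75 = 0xf3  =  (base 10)243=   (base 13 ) 159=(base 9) 300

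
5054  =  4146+908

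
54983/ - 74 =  - 54983/74 = - 743.01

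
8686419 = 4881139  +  3805280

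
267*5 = 1335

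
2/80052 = 1/40026 = 0.00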